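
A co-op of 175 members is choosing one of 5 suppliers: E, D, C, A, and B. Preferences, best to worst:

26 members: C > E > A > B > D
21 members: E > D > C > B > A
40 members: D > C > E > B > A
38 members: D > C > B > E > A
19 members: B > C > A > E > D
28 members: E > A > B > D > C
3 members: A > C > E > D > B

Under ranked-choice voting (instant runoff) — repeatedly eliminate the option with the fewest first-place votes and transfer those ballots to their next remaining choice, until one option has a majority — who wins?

Round 1: E 49, D 78, C 26, A 3, B 19. Eliminate A.
Round 2: E 49, D 78, C 29, B 19. Eliminate B.
Round 3: E 49, D 78, C 48. Eliminate C.
Round 4: E 97, D 78. E has a majority.

E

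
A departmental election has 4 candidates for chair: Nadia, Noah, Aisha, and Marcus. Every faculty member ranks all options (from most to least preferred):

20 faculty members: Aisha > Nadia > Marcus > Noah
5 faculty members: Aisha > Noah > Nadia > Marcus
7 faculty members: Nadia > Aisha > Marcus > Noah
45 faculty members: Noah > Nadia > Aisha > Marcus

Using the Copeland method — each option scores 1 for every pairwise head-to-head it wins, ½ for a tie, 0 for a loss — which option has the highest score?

Noah

Nadia: beats Aisha and Marcus; loses to Noah → score 2.
Noah: beats Nadia, Aisha, and Marcus → score 3.
Aisha: beats Marcus; loses to Nadia and Noah → score 1.
Marcus: loses to Nadia, Noah, and Aisha → score 0.
Noah has the best pairwise record.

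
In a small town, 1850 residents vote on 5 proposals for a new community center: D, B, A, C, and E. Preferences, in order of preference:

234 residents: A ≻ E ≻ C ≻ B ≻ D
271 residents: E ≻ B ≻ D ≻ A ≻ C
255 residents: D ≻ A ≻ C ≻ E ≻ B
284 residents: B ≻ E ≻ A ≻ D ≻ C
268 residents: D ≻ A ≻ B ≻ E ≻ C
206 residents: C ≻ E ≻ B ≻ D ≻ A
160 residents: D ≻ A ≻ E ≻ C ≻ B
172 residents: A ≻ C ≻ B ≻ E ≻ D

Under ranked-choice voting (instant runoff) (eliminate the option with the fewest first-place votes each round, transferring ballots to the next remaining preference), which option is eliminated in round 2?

B

Round 1: D 683, B 284, A 406, C 206, E 271. Eliminate C.
Round 2: D 683, B 284, A 406, E 477. Eliminate B.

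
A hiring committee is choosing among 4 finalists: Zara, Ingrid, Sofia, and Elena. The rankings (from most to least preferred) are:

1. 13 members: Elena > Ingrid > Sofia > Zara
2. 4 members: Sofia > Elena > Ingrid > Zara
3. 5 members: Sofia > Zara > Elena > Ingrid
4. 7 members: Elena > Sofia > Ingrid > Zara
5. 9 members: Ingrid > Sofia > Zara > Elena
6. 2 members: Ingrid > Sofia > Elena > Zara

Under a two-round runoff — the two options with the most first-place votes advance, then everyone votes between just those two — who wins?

Round 1 first-place votes: Zara 0, Ingrid 11, Sofia 9, Elena 20.
Elena and Ingrid advance.
Runoff: Elena is preferred to Ingrid by 29 voters; Ingrid by 11.
Elena wins the runoff.

Elena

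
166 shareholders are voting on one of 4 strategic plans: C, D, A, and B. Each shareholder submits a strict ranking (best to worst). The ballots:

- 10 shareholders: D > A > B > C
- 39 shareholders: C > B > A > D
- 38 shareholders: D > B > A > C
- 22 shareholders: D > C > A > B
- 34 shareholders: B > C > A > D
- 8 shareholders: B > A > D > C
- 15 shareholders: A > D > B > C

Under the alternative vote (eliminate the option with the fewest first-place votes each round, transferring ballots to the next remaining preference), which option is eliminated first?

A

Round 1: C 39, D 70, A 15, B 42. Eliminate A.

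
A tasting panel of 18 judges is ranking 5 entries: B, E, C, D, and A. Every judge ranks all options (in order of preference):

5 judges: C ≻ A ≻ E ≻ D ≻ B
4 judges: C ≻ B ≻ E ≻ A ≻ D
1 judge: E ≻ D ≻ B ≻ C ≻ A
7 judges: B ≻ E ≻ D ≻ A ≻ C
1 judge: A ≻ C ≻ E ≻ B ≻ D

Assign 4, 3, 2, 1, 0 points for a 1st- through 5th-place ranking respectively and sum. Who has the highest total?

B: 5·0 + 4·3 + 1·2 + 7·4 + 1·1 = 43
E: 5·2 + 4·2 + 1·4 + 7·3 + 1·2 = 45
C: 5·4 + 4·4 + 1·1 + 7·0 + 1·3 = 40
D: 5·1 + 4·0 + 1·3 + 7·2 + 1·0 = 22
A: 5·3 + 4·1 + 1·0 + 7·1 + 1·4 = 30
E has the highest Borda score (45).

E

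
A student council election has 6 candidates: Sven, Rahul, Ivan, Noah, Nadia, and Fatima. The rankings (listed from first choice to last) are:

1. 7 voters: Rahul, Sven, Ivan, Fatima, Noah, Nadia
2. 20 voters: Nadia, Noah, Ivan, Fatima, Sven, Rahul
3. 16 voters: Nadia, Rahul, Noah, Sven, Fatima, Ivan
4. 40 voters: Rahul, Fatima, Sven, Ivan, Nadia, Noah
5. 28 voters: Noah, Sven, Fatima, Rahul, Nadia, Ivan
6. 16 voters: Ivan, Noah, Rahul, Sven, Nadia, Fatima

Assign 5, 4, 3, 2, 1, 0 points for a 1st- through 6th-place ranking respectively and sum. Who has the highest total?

Sven: 7·4 + 20·1 + 16·2 + 40·3 + 28·4 + 16·2 = 344
Rahul: 7·5 + 20·0 + 16·4 + 40·5 + 28·2 + 16·3 = 403
Ivan: 7·3 + 20·3 + 16·0 + 40·2 + 28·0 + 16·5 = 241
Noah: 7·1 + 20·4 + 16·3 + 40·0 + 28·5 + 16·4 = 339
Nadia: 7·0 + 20·5 + 16·5 + 40·1 + 28·1 + 16·1 = 264
Fatima: 7·2 + 20·2 + 16·1 + 40·4 + 28·3 + 16·0 = 314
Rahul has the highest Borda score (403).

Rahul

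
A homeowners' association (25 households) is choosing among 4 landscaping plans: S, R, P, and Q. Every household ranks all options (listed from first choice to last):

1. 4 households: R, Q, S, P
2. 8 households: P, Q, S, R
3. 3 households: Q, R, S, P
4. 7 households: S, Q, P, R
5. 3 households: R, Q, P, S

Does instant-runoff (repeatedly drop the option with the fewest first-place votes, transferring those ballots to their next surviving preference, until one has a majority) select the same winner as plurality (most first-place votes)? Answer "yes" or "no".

yes

Instant-runoff — R1 S 7, R 7, P 8, Q 3 (Q out); R2 S 7, R 10, P 8 (S out); R3 R 10, P 15 (P winner). Winner: P.
Plurality — first-place votes: S 7, R 7, P 8, Q 3. Winner: P.
The two methods agree.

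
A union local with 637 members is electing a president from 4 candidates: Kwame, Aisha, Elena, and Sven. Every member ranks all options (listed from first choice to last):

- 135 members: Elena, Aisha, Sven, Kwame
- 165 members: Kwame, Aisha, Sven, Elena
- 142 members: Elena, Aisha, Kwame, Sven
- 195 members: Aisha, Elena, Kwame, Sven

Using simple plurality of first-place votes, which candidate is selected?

First-place votes: Kwame 165, Aisha 195, Elena 277, Sven 0.
Elena has the most first-place votes.

Elena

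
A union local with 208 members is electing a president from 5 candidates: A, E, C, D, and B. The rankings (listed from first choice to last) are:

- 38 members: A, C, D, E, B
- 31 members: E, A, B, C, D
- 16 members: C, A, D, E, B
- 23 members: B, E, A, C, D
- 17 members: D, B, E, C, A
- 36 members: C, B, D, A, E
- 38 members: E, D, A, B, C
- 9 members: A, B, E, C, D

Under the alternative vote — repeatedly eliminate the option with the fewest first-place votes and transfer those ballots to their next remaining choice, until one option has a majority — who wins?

E

Round 1: A 47, E 69, C 52, D 17, B 23. Eliminate D.
Round 2: A 47, E 69, C 52, B 40. Eliminate B.
Round 3: A 47, E 109, C 52. E has a majority.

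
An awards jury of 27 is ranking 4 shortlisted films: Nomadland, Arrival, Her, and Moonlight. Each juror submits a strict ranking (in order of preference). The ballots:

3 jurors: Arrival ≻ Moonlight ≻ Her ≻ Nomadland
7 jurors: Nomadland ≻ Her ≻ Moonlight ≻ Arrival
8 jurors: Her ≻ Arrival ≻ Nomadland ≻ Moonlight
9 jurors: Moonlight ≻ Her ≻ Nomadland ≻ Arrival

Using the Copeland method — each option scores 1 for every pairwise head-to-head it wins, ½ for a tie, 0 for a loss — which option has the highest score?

Her

Nomadland: beats Arrival and Moonlight; loses to Her → score 2.
Arrival: loses to Nomadland, Her, and Moonlight → score 0.
Her: beats Nomadland, Arrival, and Moonlight → score 3.
Moonlight: beats Arrival; loses to Nomadland and Her → score 1.
Her has the best pairwise record.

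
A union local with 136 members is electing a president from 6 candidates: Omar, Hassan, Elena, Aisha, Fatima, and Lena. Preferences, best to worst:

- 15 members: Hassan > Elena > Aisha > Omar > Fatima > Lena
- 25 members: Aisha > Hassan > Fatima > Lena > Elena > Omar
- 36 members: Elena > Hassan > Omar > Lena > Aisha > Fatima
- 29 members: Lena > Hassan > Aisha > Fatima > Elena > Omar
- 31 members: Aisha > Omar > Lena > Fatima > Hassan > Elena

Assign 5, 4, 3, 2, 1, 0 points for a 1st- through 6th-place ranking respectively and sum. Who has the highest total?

Omar: 15·2 + 25·0 + 36·3 + 29·0 + 31·4 = 262
Hassan: 15·5 + 25·4 + 36·4 + 29·4 + 31·1 = 466
Elena: 15·4 + 25·1 + 36·5 + 29·1 + 31·0 = 294
Aisha: 15·3 + 25·5 + 36·1 + 29·3 + 31·5 = 448
Fatima: 15·1 + 25·3 + 36·0 + 29·2 + 31·2 = 210
Lena: 15·0 + 25·2 + 36·2 + 29·5 + 31·3 = 360
Hassan has the highest Borda score (466).

Hassan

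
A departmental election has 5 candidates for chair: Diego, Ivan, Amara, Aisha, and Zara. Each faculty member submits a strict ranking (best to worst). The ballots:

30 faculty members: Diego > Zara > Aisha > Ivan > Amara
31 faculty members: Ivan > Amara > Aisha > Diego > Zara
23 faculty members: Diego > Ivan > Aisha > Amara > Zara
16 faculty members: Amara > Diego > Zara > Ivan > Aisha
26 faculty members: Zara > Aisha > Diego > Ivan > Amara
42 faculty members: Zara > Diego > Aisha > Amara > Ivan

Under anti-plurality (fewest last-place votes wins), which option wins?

Diego

Last-place votes: Diego 0, Ivan 42, Amara 56, Aisha 16, Zara 54.
Diego is ranked last by the fewest voters, so Diego wins.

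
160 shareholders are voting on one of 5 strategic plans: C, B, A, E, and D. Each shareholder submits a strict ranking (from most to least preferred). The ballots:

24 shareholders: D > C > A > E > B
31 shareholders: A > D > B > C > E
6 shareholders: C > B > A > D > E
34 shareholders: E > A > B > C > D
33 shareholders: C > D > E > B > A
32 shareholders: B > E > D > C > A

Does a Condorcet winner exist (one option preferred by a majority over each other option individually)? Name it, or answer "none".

D vs C: 87–73 for D.
D vs B: 88–72 for D.
D vs A: 89–71 for D.
D vs E: 94–66 for D.
D beats every other option head-to-head.

D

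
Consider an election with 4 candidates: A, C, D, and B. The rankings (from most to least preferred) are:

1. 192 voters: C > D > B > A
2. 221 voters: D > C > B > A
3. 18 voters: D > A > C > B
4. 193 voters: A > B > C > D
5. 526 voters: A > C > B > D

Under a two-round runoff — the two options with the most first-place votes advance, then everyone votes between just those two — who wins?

A

Round 1 first-place votes: A 719, C 192, D 239, B 0.
A and D advance.
Runoff: A is preferred to D by 719 voters; D by 431.
A wins the runoff.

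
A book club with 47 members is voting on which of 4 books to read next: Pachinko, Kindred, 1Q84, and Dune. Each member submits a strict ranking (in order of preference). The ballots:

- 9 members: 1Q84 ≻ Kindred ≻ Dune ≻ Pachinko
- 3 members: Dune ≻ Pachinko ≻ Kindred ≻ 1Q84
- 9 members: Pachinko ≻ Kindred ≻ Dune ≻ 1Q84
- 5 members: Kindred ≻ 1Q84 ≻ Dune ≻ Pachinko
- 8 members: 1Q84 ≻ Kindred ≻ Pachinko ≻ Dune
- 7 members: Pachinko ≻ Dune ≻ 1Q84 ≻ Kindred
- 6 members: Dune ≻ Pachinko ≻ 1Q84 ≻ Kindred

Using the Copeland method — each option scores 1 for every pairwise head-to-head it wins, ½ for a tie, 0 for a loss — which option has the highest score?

Pachinko

Pachinko: beats Kindred, 1Q84, and Dune → score 3.
Kindred: beats Dune; loses to Pachinko and 1Q84 → score 1.
1Q84: beats Kindred; loses to Pachinko and Dune → score 1.
Dune: beats 1Q84; loses to Pachinko and Kindred → score 1.
Pachinko has the best pairwise record.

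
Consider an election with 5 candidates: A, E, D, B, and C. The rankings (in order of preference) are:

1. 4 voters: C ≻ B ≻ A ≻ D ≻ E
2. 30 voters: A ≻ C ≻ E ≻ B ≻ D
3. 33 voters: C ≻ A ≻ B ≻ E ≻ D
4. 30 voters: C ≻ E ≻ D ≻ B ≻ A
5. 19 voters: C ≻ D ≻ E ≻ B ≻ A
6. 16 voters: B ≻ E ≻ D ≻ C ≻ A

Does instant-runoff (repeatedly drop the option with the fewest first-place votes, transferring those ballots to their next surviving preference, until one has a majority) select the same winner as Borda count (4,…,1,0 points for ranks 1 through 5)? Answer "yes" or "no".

Instant-runoff — R1 A 30, E 0, D 0, B 16, C 86 (C winner). Winner: C.
Borda — scores: A 227, E 269, D 153, B 221, C 450. Winner: C.
The two methods agree.

yes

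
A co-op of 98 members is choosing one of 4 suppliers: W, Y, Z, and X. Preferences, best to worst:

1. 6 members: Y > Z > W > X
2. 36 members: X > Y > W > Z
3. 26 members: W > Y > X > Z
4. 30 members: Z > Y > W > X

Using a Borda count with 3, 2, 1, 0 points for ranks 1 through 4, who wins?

Y

W: 6·1 + 36·1 + 26·3 + 30·1 = 150
Y: 6·3 + 36·2 + 26·2 + 30·2 = 202
Z: 6·2 + 36·0 + 26·0 + 30·3 = 102
X: 6·0 + 36·3 + 26·1 + 30·0 = 134
Y has the highest Borda score (202).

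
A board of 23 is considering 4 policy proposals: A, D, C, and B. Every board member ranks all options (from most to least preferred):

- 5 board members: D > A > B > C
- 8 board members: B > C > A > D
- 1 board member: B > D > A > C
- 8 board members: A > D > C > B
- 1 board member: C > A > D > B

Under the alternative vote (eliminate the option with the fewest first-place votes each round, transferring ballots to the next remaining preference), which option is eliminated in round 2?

D

Round 1: A 8, D 5, C 1, B 9. Eliminate C.
Round 2: A 9, D 5, B 9. Eliminate D.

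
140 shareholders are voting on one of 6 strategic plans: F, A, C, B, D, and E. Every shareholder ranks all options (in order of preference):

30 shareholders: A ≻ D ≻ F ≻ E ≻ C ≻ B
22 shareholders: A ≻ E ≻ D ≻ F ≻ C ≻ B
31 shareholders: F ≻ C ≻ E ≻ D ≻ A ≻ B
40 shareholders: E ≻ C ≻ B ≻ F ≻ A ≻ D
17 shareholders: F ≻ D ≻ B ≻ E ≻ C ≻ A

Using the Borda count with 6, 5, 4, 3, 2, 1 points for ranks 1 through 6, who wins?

E

F: 30·4 + 22·3 + 31·6 + 40·3 + 17·6 = 594
A: 30·6 + 22·6 + 31·2 + 40·2 + 17·1 = 471
C: 30·2 + 22·2 + 31·5 + 40·5 + 17·2 = 493
B: 30·1 + 22·1 + 31·1 + 40·4 + 17·4 = 311
D: 30·5 + 22·4 + 31·3 + 40·1 + 17·5 = 456
E: 30·3 + 22·5 + 31·4 + 40·6 + 17·3 = 615
E has the highest Borda score (615).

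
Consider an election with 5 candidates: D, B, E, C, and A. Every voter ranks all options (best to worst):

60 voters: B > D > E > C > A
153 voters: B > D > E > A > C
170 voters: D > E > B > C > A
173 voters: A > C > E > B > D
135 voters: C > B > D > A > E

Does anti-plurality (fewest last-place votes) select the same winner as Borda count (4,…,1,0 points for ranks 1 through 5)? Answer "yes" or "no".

yes

Anti-plurality — last-place votes: D 173, B 0, E 135, C 153, A 230. Winner: B.
Borda — scores: D 1589, B 1770, E 1282, C 1289, A 980. Winner: B.
The two methods agree.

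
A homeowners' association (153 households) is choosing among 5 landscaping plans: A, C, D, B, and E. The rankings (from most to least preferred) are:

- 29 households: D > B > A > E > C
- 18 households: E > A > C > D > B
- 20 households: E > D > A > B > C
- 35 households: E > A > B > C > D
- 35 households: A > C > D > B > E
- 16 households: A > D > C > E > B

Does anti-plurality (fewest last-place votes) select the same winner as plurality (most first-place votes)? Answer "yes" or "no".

Anti-plurality — last-place votes: A 0, C 49, D 35, B 34, E 35. Winner: A.
Plurality — first-place votes: A 51, C 0, D 29, B 0, E 73. Winner: E.
The two methods disagree.

no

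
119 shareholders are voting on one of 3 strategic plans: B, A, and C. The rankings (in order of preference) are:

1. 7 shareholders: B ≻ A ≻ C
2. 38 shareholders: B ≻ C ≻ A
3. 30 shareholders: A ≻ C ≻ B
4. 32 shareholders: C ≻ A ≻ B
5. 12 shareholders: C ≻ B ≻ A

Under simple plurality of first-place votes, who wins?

First-place votes: B 45, A 30, C 44.
B has the most first-place votes.

B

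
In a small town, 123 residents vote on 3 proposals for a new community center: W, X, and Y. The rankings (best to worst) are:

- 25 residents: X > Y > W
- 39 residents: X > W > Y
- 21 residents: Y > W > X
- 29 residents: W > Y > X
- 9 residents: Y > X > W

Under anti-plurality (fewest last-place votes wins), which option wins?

W

Last-place votes: W 34, X 50, Y 39.
W is ranked last by the fewest voters, so W wins.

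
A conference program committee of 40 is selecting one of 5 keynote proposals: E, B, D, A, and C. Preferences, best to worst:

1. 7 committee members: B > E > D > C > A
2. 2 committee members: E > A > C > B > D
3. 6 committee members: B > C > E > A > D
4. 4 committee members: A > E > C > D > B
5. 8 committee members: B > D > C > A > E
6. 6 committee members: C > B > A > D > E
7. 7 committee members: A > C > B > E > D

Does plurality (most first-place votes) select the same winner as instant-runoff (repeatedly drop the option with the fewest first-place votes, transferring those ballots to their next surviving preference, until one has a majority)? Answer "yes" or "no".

yes

Plurality — first-place votes: E 2, B 21, D 0, A 11, C 6. Winner: B.
Instant-runoff — R1 E 2, B 21, D 0, A 11, C 6 (B winner). Winner: B.
The two methods agree.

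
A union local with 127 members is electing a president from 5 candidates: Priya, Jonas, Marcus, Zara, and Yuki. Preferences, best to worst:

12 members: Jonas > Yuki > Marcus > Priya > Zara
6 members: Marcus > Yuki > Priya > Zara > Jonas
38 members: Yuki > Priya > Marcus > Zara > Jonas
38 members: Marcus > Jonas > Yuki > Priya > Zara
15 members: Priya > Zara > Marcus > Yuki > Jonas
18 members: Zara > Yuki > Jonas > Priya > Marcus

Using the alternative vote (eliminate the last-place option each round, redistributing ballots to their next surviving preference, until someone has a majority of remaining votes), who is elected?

Yuki

Round 1: Priya 15, Jonas 12, Marcus 44, Zara 18, Yuki 38. Eliminate Jonas.
Round 2: Priya 15, Marcus 44, Zara 18, Yuki 50. Eliminate Priya.
Round 3: Marcus 44, Zara 33, Yuki 50. Eliminate Zara.
Round 4: Marcus 59, Yuki 68. Yuki has a majority.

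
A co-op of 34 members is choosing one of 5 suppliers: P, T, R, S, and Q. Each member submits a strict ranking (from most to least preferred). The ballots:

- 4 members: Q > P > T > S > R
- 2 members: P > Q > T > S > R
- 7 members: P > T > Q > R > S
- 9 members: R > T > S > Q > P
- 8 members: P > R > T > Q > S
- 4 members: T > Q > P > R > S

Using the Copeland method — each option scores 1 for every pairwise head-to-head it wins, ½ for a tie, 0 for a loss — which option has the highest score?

P: beats T, R, and S; ties Q → score 3.5.
T: beats S and Q; ties R; loses to P → score 2.5.
R: beats S; ties T and Q; loses to P → score 2.
S: loses to P, T, R, and Q → score 0.
Q: beats S; ties P and R; loses to T → score 2.
P has the best pairwise record.

P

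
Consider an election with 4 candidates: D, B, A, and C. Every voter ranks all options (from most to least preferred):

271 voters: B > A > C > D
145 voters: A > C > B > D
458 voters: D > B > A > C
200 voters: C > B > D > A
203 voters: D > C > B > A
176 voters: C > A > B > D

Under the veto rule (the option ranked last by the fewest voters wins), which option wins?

Last-place votes: D 592, B 0, A 403, C 458.
B is ranked last by the fewest voters, so B wins.

B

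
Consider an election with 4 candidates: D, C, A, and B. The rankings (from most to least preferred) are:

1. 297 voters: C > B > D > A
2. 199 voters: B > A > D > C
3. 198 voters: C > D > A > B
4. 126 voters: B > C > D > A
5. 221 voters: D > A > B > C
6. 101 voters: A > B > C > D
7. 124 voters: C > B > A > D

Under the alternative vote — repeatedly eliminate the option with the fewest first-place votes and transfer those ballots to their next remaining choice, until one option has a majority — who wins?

Round 1: D 221, C 619, A 101, B 325. Eliminate A.
Round 2: D 221, C 619, B 426. Eliminate D.
Round 3: C 619, B 647. B has a majority.

B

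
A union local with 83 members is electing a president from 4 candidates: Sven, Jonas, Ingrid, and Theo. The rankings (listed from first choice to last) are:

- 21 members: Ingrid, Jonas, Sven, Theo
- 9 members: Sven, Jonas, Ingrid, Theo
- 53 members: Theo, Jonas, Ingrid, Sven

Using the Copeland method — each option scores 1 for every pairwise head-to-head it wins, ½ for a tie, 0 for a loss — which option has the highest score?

Theo

Sven: loses to Jonas, Ingrid, and Theo → score 0.
Jonas: beats Sven and Ingrid; loses to Theo → score 2.
Ingrid: beats Sven; loses to Jonas and Theo → score 1.
Theo: beats Sven, Jonas, and Ingrid → score 3.
Theo has the best pairwise record.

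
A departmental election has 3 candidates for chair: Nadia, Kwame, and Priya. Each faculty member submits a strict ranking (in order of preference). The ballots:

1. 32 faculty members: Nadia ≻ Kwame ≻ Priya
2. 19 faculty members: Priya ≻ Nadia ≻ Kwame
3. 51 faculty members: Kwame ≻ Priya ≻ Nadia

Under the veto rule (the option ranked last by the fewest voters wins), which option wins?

Kwame

Last-place votes: Nadia 51, Kwame 19, Priya 32.
Kwame is ranked last by the fewest voters, so Kwame wins.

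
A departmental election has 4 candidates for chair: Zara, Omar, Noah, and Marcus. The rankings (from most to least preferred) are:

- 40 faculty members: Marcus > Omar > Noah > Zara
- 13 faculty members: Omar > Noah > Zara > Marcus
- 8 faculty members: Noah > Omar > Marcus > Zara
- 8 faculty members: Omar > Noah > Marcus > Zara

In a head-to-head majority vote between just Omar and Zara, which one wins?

Voters preferring Omar to Zara: 69; preferring Zara to Omar: 0.
Omar wins the head-to-head.

Omar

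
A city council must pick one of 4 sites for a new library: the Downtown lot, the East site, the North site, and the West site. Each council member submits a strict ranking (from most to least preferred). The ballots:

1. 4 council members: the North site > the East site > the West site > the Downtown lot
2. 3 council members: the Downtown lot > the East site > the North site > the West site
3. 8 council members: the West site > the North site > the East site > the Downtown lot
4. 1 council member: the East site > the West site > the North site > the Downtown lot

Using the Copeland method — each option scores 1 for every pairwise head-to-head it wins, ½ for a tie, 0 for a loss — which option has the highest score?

the Downtown lot: loses to the East site, the North site, and the West site → score 0.
the East site: beats the Downtown lot; ties the West site; loses to the North site → score 1.5.
the North site: beats the Downtown lot and the East site; loses to the West site → score 2.
the West site: beats the Downtown lot and the North site; ties the East site → score 2.5.
the West site has the best pairwise record.

the West site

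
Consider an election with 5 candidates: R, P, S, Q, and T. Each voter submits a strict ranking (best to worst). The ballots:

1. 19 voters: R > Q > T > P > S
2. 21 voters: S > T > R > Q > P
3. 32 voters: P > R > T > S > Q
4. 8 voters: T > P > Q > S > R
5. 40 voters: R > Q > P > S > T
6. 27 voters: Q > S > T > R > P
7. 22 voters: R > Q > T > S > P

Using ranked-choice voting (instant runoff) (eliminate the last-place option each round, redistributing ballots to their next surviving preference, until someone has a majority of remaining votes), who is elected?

Round 1: R 81, P 32, S 21, Q 27, T 8. Eliminate T.
Round 2: R 81, P 40, S 21, Q 27. Eliminate S.
Round 3: R 102, P 40, Q 27. R has a majority.

R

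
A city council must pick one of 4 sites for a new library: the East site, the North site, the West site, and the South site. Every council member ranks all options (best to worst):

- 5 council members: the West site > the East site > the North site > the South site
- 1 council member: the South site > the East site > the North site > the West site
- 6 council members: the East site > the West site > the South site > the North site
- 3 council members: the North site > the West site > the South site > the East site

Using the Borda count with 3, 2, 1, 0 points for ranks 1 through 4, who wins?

the East site: 5·2 + 1·2 + 6·3 + 3·0 = 30
the North site: 5·1 + 1·1 + 6·0 + 3·3 = 15
the West site: 5·3 + 1·0 + 6·2 + 3·2 = 33
the South site: 5·0 + 1·3 + 6·1 + 3·1 = 12
the West site has the highest Borda score (33).

the West site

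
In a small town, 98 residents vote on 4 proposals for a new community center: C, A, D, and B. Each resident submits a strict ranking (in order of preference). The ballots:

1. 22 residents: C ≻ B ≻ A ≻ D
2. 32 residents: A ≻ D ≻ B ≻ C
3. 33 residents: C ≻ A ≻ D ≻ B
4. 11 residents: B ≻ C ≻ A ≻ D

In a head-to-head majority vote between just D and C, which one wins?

Voters preferring D to C: 32; preferring C to D: 66.
C wins the head-to-head.

C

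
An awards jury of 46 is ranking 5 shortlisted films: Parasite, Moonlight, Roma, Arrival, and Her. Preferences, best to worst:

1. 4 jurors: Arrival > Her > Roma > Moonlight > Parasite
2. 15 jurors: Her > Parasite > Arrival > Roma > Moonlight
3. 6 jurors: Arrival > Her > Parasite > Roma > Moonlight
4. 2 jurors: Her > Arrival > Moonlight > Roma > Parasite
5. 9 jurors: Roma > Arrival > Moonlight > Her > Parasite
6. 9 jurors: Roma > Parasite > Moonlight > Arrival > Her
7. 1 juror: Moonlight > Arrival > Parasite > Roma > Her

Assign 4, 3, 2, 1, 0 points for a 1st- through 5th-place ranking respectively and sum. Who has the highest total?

Parasite: 4·0 + 15·3 + 6·2 + 2·0 + 9·0 + 9·3 + 1·2 = 86
Moonlight: 4·1 + 15·0 + 6·0 + 2·2 + 9·2 + 9·2 + 1·4 = 48
Roma: 4·2 + 15·1 + 6·1 + 2·1 + 9·4 + 9·4 + 1·1 = 104
Arrival: 4·4 + 15·2 + 6·4 + 2·3 + 9·3 + 9·1 + 1·3 = 115
Her: 4·3 + 15·4 + 6·3 + 2·4 + 9·1 + 9·0 + 1·0 = 107
Arrival has the highest Borda score (115).

Arrival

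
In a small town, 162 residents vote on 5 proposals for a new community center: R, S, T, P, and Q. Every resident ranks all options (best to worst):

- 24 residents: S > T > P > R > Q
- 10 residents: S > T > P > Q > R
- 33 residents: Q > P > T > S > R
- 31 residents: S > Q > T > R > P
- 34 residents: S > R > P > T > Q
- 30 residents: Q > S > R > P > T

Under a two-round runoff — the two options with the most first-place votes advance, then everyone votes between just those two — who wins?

Round 1 first-place votes: R 0, S 99, T 0, P 0, Q 63.
S and Q advance.
Runoff: S is preferred to Q by 99 voters; Q by 63.
S wins the runoff.

S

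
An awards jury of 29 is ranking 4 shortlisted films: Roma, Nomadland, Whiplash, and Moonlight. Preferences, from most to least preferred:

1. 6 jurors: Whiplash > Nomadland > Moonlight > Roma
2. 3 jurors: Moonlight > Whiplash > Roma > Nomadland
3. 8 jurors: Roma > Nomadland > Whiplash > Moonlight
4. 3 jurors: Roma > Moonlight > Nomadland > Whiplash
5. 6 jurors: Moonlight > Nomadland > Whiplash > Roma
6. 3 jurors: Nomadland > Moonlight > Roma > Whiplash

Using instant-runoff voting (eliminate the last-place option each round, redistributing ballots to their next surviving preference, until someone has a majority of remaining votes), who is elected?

Round 1: Roma 11, Nomadland 3, Whiplash 6, Moonlight 9. Eliminate Nomadland.
Round 2: Roma 11, Whiplash 6, Moonlight 12. Eliminate Whiplash.
Round 3: Roma 11, Moonlight 18. Moonlight has a majority.

Moonlight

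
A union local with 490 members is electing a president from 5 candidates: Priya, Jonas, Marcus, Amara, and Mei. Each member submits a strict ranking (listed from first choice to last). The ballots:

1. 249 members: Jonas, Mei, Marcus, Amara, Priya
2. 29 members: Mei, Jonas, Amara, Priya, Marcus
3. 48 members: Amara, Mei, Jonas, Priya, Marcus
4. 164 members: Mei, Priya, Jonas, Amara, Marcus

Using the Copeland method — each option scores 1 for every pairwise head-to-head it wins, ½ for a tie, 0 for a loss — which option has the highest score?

Jonas

Priya: loses to Jonas, Marcus, Amara, and Mei → score 0.
Jonas: beats Priya, Marcus, Amara, and Mei → score 4.
Marcus: beats Priya and Amara; loses to Jonas and Mei → score 2.
Amara: beats Priya; loses to Jonas, Marcus, and Mei → score 1.
Mei: beats Priya, Marcus, and Amara; loses to Jonas → score 3.
Jonas has the best pairwise record.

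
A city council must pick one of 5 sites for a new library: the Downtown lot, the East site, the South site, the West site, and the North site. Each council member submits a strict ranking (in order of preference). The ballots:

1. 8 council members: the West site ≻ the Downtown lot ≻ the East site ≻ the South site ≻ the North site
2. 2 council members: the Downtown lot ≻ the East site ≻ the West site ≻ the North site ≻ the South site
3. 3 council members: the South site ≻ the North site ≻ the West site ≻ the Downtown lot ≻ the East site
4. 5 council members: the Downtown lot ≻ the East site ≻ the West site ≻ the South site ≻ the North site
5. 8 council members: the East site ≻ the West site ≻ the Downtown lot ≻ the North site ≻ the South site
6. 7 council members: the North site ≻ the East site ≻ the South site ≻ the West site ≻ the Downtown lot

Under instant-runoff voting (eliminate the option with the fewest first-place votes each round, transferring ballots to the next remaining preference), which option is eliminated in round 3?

Round 1: the Downtown lot 7, the East site 8, the South site 3, the West site 8, the North site 7. Eliminate the South site.
Round 2: the Downtown lot 7, the East site 8, the West site 8, the North site 10. Eliminate the Downtown lot.
Round 3: the East site 15, the West site 8, the North site 10. Eliminate the West site.

the West site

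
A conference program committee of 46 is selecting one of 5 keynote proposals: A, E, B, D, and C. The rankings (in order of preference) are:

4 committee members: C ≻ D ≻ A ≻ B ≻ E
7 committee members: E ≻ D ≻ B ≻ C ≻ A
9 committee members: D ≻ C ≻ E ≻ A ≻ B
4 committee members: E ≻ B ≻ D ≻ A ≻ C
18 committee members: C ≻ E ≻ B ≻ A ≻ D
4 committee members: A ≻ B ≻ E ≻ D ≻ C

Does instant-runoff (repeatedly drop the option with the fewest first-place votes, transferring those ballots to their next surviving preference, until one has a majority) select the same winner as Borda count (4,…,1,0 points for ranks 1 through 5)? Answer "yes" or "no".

Instant-runoff — R1 A 4, E 11, B 0, D 9, C 22 (B out); R2 A 4, E 11, D 9, C 22 (A out); R3 E 15, D 9, C 22 (D out); R4 E 15, C 31 (C winner). Winner: C.
Borda — scores: A 55, E 124, B 78, D 81, C 122. Winner: E.
The two methods disagree.

no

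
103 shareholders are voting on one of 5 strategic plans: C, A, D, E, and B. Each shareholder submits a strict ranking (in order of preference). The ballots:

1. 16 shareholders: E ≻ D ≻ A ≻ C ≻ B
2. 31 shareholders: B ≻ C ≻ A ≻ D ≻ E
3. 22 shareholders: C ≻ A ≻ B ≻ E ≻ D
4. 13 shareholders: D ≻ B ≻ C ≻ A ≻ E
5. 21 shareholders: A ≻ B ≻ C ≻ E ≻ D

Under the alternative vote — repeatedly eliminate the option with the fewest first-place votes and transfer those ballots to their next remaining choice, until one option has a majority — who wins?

Round 1: C 22, A 21, D 13, E 16, B 31. Eliminate D.
Round 2: C 22, A 21, E 16, B 44. Eliminate E.
Round 3: C 22, A 37, B 44. Eliminate C.
Round 4: A 59, B 44. A has a majority.

A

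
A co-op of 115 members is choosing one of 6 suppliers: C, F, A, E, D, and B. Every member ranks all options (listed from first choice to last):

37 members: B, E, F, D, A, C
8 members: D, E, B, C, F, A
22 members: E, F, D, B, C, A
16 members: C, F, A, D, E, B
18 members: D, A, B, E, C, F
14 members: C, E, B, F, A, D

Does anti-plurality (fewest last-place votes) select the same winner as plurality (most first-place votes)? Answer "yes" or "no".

no

Anti-plurality — last-place votes: C 37, F 18, A 30, E 0, D 14, B 16. Winner: E.
Plurality — first-place votes: C 30, F 0, A 0, E 22, D 26, B 37. Winner: B.
The two methods disagree.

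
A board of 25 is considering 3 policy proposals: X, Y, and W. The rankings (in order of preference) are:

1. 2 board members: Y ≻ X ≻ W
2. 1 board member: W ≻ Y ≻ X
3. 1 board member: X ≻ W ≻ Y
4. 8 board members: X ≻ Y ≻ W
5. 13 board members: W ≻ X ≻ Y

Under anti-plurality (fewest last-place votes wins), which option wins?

Last-place votes: X 1, Y 14, W 10.
X is ranked last by the fewest voters, so X wins.

X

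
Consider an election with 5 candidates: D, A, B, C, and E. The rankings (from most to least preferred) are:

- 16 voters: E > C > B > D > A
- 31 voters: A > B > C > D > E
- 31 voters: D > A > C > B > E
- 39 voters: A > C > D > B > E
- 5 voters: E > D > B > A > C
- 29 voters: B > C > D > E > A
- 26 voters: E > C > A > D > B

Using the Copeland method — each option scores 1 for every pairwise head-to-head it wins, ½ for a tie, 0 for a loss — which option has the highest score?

A

D: beats B and E; loses to A and C → score 2.
A: beats D, B, C, and E → score 4.
B: beats E; loses to D, A, and C → score 1.
C: beats D, B, and E; loses to A → score 3.
E: loses to D, A, B, and C → score 0.
A has the best pairwise record.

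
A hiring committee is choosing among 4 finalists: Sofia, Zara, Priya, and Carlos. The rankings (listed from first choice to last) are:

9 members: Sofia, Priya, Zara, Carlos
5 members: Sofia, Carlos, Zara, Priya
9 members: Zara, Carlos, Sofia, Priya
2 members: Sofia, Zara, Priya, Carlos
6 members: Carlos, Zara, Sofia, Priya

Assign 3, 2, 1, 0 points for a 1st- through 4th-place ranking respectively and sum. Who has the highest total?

Sofia: 9·3 + 5·3 + 9·1 + 2·3 + 6·1 = 63
Zara: 9·1 + 5·1 + 9·3 + 2·2 + 6·2 = 57
Priya: 9·2 + 5·0 + 9·0 + 2·1 + 6·0 = 20
Carlos: 9·0 + 5·2 + 9·2 + 2·0 + 6·3 = 46
Sofia has the highest Borda score (63).

Sofia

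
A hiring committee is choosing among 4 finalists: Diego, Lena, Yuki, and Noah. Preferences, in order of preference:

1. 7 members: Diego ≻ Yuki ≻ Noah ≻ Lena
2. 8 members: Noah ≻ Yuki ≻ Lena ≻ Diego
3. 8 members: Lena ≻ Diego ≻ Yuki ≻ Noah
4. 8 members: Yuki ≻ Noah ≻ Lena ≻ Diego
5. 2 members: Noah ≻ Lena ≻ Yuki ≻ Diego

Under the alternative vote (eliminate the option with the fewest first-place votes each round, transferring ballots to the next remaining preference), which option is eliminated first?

Diego

Round 1: Diego 7, Lena 8, Yuki 8, Noah 10. Eliminate Diego.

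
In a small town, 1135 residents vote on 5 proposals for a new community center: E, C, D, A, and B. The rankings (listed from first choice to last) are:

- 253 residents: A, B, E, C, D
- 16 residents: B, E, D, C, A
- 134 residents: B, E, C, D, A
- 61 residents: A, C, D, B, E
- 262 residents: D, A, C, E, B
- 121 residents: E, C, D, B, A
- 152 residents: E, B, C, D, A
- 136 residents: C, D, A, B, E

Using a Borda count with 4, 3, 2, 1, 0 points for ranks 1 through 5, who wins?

C

E: 253·2 + 16·3 + 134·3 + 61·0 + 262·1 + 121·4 + 152·4 + 136·0 = 2310
C: 253·1 + 16·1 + 134·2 + 61·3 + 262·2 + 121·3 + 152·2 + 136·4 = 2455
D: 253·0 + 16·2 + 134·1 + 61·2 + 262·4 + 121·2 + 152·1 + 136·3 = 2138
A: 253·4 + 16·0 + 134·0 + 61·4 + 262·3 + 121·0 + 152·0 + 136·2 = 2314
B: 253·3 + 16·4 + 134·4 + 61·1 + 262·0 + 121·1 + 152·3 + 136·1 = 2133
C has the highest Borda score (2455).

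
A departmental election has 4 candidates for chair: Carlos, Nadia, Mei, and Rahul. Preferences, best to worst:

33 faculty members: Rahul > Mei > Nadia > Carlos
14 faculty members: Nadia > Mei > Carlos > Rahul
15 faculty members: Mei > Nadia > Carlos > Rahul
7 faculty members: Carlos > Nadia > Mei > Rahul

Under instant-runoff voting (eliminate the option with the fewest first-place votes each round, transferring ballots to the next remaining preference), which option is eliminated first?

Carlos

Round 1: Carlos 7, Nadia 14, Mei 15, Rahul 33. Eliminate Carlos.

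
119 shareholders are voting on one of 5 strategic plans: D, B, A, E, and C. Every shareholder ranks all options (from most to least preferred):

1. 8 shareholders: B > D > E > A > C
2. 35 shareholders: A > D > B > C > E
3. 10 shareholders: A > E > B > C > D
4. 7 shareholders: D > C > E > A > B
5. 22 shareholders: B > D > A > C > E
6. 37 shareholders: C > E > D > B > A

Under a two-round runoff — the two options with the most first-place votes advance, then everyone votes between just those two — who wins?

A

Round 1 first-place votes: D 7, B 30, A 45, E 0, C 37.
A and C advance.
Runoff: A is preferred to C by 75 voters; C by 44.
A wins the runoff.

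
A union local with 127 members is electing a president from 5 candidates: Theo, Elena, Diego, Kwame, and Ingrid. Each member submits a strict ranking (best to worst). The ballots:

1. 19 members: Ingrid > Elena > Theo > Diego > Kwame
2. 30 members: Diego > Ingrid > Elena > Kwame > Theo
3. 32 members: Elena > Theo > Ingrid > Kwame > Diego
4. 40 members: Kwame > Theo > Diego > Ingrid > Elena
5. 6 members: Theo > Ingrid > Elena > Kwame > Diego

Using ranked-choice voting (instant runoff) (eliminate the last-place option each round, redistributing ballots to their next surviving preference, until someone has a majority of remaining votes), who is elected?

Round 1: Theo 6, Elena 32, Diego 30, Kwame 40, Ingrid 19. Eliminate Theo.
Round 2: Elena 32, Diego 30, Kwame 40, Ingrid 25. Eliminate Ingrid.
Round 3: Elena 57, Diego 30, Kwame 40. Eliminate Diego.
Round 4: Elena 87, Kwame 40. Elena has a majority.

Elena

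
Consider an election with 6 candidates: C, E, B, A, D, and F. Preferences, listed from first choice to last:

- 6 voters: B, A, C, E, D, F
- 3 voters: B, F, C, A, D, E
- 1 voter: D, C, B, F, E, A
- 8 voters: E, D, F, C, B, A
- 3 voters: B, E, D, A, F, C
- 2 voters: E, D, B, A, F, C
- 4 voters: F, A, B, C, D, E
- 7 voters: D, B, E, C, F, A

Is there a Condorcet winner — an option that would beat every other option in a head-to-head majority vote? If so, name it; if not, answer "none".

none

Checking pairwise contests:
E beats C 20–14.
B beats E 24–10.
D beats B 18–16.
C beats A 19–15.
E beats D 19–15.
E beats F 26–8.
Every option loses at least one head-to-head, so there is no Condorcet winner.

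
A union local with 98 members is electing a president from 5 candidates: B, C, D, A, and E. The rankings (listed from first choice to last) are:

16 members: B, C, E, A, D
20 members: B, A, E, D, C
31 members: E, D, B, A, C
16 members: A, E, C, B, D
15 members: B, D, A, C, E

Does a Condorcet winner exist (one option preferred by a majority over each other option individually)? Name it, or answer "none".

B

B vs C: 82–16 for B.
B vs D: 67–31 for B.
B vs A: 82–16 for B.
B vs E: 51–47 for B.
B beats every other option head-to-head.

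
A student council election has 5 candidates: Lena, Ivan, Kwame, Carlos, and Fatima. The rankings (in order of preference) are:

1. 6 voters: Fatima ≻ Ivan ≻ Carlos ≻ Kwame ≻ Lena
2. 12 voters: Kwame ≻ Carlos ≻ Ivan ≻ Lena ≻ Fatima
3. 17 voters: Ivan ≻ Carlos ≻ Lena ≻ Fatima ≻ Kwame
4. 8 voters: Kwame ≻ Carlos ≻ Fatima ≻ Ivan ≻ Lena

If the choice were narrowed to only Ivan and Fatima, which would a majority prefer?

Voters preferring Ivan to Fatima: 29; preferring Fatima to Ivan: 14.
Ivan wins the head-to-head.

Ivan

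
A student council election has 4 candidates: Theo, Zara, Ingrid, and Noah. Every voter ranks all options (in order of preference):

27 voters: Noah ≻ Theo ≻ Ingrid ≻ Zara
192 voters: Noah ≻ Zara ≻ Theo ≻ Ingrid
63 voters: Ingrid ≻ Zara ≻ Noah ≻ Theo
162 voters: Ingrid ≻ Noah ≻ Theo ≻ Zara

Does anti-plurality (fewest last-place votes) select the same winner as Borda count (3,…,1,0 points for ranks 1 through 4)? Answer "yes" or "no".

yes

Anti-plurality — last-place votes: Theo 63, Zara 189, Ingrid 192, Noah 0. Winner: Noah.
Borda — scores: Theo 408, Zara 510, Ingrid 702, Noah 1044. Winner: Noah.
The two methods agree.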